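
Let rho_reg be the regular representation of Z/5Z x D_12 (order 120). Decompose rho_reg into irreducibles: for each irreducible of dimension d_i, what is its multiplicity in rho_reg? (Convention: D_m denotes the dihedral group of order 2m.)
Each irreducible V_i of dimension d_i appears with multiplicity d_i, i.e. rho_reg = (direct sum over all irreducibles V_i) d_i V_i. The irreducible dimensions for Z/5Z x D_12 are 1, 1, 1, 1, 1, 1, 1, 1, 1, 1, 1, 1, 1, 1, 1, 1, 1, 1, 1, 1, 2, 2, 2, 2, 2, 2, 2, 2, 2, 2, 2, 2, 2, 2, 2, 2, 2, 2, 2, 2, 2, 2, 2, 2, 2: 20 irreducibles of dimension 1, each with multiplicity 1; 25 irreducibles of dimension 2, each with multiplicity 2. Total dimension 20*1*1 + 25*2*2 = 120 = |G|.

Derivation: General theorem: in the regular representation of a finite group G, each irreducible appears with multiplicity equal to its dimension. Check: dim(rho_reg) = sum d_i^2 = 1 + 1 + 1 + 1 + 1 + 1 + 1 + 1 + 1 + 1 + 1 + 1 + 1 + 1 + 1 + 1 + 1 + 1 + 1 + 1 + 4 + 4 + 4 + 4 + 4 + 4 + 4 + 4 + 4 + 4 + 4 + 4 + 4 + 4 + 4 + 4 + 4 + 4 + 4 + 4 + 4 + 4 + 4 + 4 + 4 = 120 = |G|.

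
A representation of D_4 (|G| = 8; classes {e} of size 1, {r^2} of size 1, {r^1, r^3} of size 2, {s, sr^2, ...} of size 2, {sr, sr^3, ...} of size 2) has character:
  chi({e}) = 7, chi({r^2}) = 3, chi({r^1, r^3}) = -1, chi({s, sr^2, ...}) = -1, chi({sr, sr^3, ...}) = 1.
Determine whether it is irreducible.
Not irreducible (reducible): <chi, chi> = 8 > 1.

Solution. <chi, chi> = (1/|G|) sum_C |C| * |chi(C)|^2 = (1/8)[1*|7|^2 + 1*|3|^2 + 2*|-1|^2 + 2*|-1|^2 + 2*|1|^2]
  = (1/8)[(49) + (9) + (2) + (2) + (2)] = 64/8 = 8.
A character is irreducible iff <chi, chi> = 1, so this representation is reducible.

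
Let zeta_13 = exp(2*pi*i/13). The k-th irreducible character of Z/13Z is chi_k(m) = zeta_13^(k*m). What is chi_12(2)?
chi_12(2) = zeta_13^24 = exp(-4*I*pi/13)

Working: chi_12(2) = zeta_13^(12*2) = zeta_13^24. Since zeta_13^13 = 1, this equals zeta_13^11 = exp(2*pi*i*11/13) = exp(-4*I*pi/13).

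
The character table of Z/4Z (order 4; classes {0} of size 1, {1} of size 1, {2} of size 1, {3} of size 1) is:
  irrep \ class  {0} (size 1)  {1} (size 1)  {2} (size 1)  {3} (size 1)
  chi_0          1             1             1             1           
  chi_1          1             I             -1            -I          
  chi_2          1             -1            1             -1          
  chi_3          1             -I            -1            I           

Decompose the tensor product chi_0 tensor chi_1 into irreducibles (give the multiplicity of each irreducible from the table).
chi_0 tensor chi_1 = chi_1 (all other irreducibles have multiplicity 0).

Working: The character of a tensor product is the pointwise product (chi_0 * chi_1)(C) = chi_0(C) * chi_1(C):
  {0}: (1)*(1), {1}: (1)*(I), {2}: (1)*(-1), {3}: (1)*(-I)
so (chi_0 * chi_1) takes values
  {0} -> 1, {1} -> I, {2} -> -1, {3} -> -I.
Now take the inner product of this character with each irreducible chi from the table, <chi_0*chi_1, chi> = (1/4) sum_C |C| (chi_0*chi_1)(C) conj(chi(C)):
  <chi_0*chi_1, chi_0> = (1/4)[1*(1)*conj(1) + 1*(I)*conj(1) + 1*(-1)*conj(1) + 1*(-I)*conj(1)]
      = (1/4)[(1) + (I) + (-1) + (-I)] = 0/4 = 0
  <chi_0*chi_1, chi_1> = (1/4)[1*(1)*conj(1) + 1*(I)*conj(I) + 1*(-1)*conj(-1) + 1*(-I)*conj(-I)]
      = (1/4)[(1) + (1) + (1) + (1)] = 4/4 = 1
  <chi_0*chi_1, chi_2> = (1/4)[1*(1)*conj(1) + 1*(I)*conj(-1) + 1*(-1)*conj(1) + 1*(-I)*conj(-1)]
      = (1/4)[(1) + (-I) + (-1) + (I)] = 0/4 = 0
  <chi_0*chi_1, chi_3> = (1/4)[1*(1)*conj(1) + 1*(I)*conj(-I) + 1*(-1)*conj(-1) + 1*(-I)*conj(I)]
      = (1/4)[(1) + (-1) + (1) + (-1)] = 0/4 = 0
(Exp terms are combined using exp(i*s)*conj(exp(i*t)) = exp(i*(s-t)), and sums of them are collapsed using the identity that for every m > 1 the m distinct m-th roots of unity sum to 0, e.g. 1 + exp(2*I*pi/3) + exp(-2*I*pi/3) = 0.)
Hence the multiplicities are chi_1: 1. Dimension check: dim(chi_0)*dim(chi_1) = 1*1 = 1 and sum (mult * dim) = 1*1 = 1.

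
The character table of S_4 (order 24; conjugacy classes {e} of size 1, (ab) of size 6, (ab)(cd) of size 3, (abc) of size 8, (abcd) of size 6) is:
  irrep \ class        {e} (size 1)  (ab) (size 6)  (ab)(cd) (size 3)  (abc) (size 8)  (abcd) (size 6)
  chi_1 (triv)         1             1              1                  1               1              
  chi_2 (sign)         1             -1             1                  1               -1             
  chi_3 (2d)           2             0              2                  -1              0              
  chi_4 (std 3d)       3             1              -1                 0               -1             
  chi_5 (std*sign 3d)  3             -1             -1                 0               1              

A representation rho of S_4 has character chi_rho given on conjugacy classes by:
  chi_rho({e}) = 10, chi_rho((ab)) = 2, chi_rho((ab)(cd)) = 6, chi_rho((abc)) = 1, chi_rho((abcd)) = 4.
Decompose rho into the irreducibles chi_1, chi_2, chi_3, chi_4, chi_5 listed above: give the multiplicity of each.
Multiplicities: chi_1: 3, chi_2: 0, chi_3: 2, chi_4: 0, chi_5: 1.

Why: Use <chi_rho, chi> = (1/|G|) sum_C |C| * chi_rho(C) * conj(chi(C)) with |G| = 24 for each irreducible chi in the table:
  <chi_rho, chi_1> = (1/24)[1*(10)*conj(1) + 6*(2)*conj(1) + 3*(6)*conj(1) + 8*(1)*conj(1) + 6*(4)*conj(1)]
      = (1/24)[(10) + (12) + (18) + (8) + (24)] = 72/24 = 3
  <chi_rho, chi_2> = (1/24)[1*(10)*conj(1) + 6*(2)*conj(-1) + 3*(6)*conj(1) + 8*(1)*conj(1) + 6*(4)*conj(-1)]
      = (1/24)[(10) + (-12) + (18) + (8) + (-24)] = 0/24 = 0
  <chi_rho, chi_3> = (1/24)[1*(10)*conj(2) + 6*(2)*conj(0) + 3*(6)*conj(2) + 8*(1)*conj(-1) + 6*(4)*conj(0)]
      = (1/24)[(20) + (0) + (36) + (-8) + (0)] = 48/24 = 2
  <chi_rho, chi_4> = (1/24)[1*(10)*conj(3) + 6*(2)*conj(1) + 3*(6)*conj(-1) + 8*(1)*conj(0) + 6*(4)*conj(-1)]
      = (1/24)[(30) + (12) + (-18) + (0) + (-24)] = 0/24 = 0
  <chi_rho, chi_5> = (1/24)[1*(10)*conj(3) + 6*(2)*conj(-1) + 3*(6)*conj(-1) + 8*(1)*conj(0) + 6*(4)*conj(1)]
      = (1/24)[(30) + (-12) + (-18) + (0) + (24)] = 24/24 = 1
Dimension check: dim(rho) = sum (mult * dim) = 3*1 + 0*1 + 2*2 + 0*3 + 1*3 = 10 = chi_rho(e) = 10.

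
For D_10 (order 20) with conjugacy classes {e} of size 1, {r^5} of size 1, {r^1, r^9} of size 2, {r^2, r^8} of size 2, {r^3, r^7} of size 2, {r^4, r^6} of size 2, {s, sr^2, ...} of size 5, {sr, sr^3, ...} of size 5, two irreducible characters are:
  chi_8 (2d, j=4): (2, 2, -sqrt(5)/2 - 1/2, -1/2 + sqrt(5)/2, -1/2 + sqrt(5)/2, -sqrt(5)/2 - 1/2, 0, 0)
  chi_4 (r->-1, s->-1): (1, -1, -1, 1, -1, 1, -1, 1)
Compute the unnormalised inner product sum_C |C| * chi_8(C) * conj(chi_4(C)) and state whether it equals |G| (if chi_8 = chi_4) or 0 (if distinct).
Sum = 0; so <chi_8, chi_4> = 0 (distinct irreducibles are orthogonal).

Solution. Compute term by term over conjugacy classes (|C| * chi_8(C) * conj(chi_4(C))):
  1*(2)*conj(1) + 1*(2)*conj(-1) + 2*(-sqrt(5)/2 - 1/2)*conj(-1) + 2*(-1/2 + sqrt(5)/2)*conj(1) + 2*(-1/2 + sqrt(5)/2)*conj(-1) + 2*(-sqrt(5)/2 - 1/2)*conj(1) + 5*(0)*conj(-1) + 5*(0)*conj(1)
  = (2) + (-2) + (1 + sqrt(5)) + (-1 + sqrt(5)) + (1 - sqrt(5)) + (-sqrt(5) - 1) + (0) + (0)
  = 0.
Dividing by |G| = 20 gives 0/20 = 0, matching the row-orthogonality relation <chi_8, chi_4> = [chi_8 = chi_4].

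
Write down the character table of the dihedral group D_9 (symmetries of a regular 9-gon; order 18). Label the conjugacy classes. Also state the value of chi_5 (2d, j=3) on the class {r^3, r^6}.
Conjugacy classes: {e} of size 1, {r^1, r^8} of size 2, {r^2, r^7} of size 2, {r^3, r^6} of size 2, {r^4, r^5} of size 2, {s, sr, ..., sr^8} of size 9.
Character table:
  irrep \ class              {e} (size 1)  {r^1, r^8} (size 2)  {r^2, r^7} (size 2)  {r^3, r^6} (size 2)  {r^4, r^5} (size 2)  {s, sr, ..., sr^8} (size 9)
  chi_1 (triv)               1             1                    1                    1                    1                    1                          
  chi_2 (sign: r->1, s->-1)  1             1                    1                    1                    1                    -1                         
  chi_3 (2d, j=1)            2             2*cos(2*pi/9)        2*cos(4*pi/9)        -1                   -2*cos(pi/9)         0                          
  chi_4 (2d, j=2)            2             2*cos(4*pi/9)        -2*cos(pi/9)         -1                   2*cos(2*pi/9)        0                          
  chi_5 (2d, j=3)            2             -1                   -1                   2                    -1                   0                          
  chi_6 (2d, j=4)            2             -2*cos(pi/9)         2*cos(2*pi/9)        -1                   2*cos(4*pi/9)        0                          

Spot check: chi_5 (2d, j=3) on {r^3, r^6} = 2.

Working: D_9 has order 2*9 = 18 with 6 conjugacy classes, hence 6 irreducibles. Sum of squared dims 1 + 1 + 4 + 4 + 4 + 4 = 18 = |G|. Linear characters come from the abelianisation; the 2-dimensional irreps have character r^k -> 2*cos(2*pi*j*k/9), reflections -> 0.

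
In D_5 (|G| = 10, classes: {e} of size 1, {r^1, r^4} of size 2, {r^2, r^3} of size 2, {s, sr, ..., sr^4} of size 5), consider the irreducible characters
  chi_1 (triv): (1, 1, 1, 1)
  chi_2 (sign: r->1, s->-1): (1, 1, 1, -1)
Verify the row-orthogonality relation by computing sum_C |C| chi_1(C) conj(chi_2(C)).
Sum = 0; so <chi_1, chi_2> = 0 (distinct irreducibles are orthogonal).

Details: Compute term by term over conjugacy classes (|C| * chi_1(C) * conj(chi_2(C))):
  1*(1)*conj(1) + 2*(1)*conj(1) + 2*(1)*conj(1) + 5*(1)*conj(-1)
  = (1) + (2) + (2) + (-5)
  = 0.
Dividing by |G| = 10 gives 0/10 = 0, matching the row-orthogonality relation <chi_1, chi_2> = [chi_1 = chi_2].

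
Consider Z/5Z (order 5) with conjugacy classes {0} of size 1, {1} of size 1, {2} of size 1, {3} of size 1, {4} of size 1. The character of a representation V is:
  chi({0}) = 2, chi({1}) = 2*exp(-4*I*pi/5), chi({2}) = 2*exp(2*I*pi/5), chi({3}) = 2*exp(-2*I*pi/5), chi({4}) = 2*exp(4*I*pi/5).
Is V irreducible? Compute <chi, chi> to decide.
Not irreducible (reducible): <chi, chi> = 4 > 1.

Proof sketch: <chi, chi> = (1/|G|) sum_C |C| * |chi(C)|^2 = (1/5)[1*|2|^2 + 1*|2*exp(-4*I*pi/5)|^2 + 1*|2*exp(2*I*pi/5)|^2 + 1*|2*exp(-2*I*pi/5)|^2 + 1*|2*exp(4*I*pi/5)|^2]
  = (1/5)[(4) + (4) + (4) + (4) + (4)] = 20/5 = 4.
(Exp terms are combined using exp(i*s)*conj(exp(i*t)) = exp(i*(s-t)), and sums of them are collapsed using the identity that for every m > 1 the m distinct m-th roots of unity sum to 0, e.g. 1 + exp(2*I*pi/3) + exp(-2*I*pi/3) = 0.)
A character is irreducible iff <chi, chi> = 1, so this representation is reducible.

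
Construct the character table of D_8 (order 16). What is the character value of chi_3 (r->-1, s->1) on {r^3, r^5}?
Conjugacy classes: {e} of size 1, {r^4} of size 1, {r^1, r^7} of size 2, {r^2, r^6} of size 2, {r^3, r^5} of size 2, {s, sr^2, ...} of size 4, {sr, sr^3, ...} of size 4.
Character table:
  irrep \ class              {e} (size 1)  {r^4} (size 1)  {r^1, r^7} (size 2)  {r^2, r^6} (size 2)  {r^3, r^5} (size 2)  {s, sr^2, ...} (size 4)  {sr, sr^3, ...} (size 4)
  chi_1 (triv)               1             1               1                    1                    1                    1                        1                       
  chi_2 (sign: r->1, s->-1)  1             1               1                    1                    1                    -1                       -1                      
  chi_3 (r->-1, s->1)        1             1               -1                   1                    -1                   1                        -1                      
  chi_4 (r->-1, s->-1)       1             1               -1                   1                    -1                   -1                       1                       
  chi_5 (2d, j=1)            2             -2              sqrt(2)              0                    -sqrt(2)             0                        0                       
  chi_6 (2d, j=2)            2             2               0                    -2                   0                    0                        0                       
  chi_7 (2d, j=3)            2             -2              -sqrt(2)             0                    sqrt(2)              0                        0                       

Spot check: chi_3 (r->-1, s->1) on {r^3, r^5} = -1.

Why: D_8 has order 2*8 = 16 with 7 conjugacy classes, hence 7 irreducibles. Sum of squared dims 1 + 1 + 1 + 1 + 4 + 4 + 4 = 16 = |G|. Linear characters come from the abelianisation; the 2-dimensional irreps have character r^k -> 2*cos(2*pi*j*k/8), reflections -> 0.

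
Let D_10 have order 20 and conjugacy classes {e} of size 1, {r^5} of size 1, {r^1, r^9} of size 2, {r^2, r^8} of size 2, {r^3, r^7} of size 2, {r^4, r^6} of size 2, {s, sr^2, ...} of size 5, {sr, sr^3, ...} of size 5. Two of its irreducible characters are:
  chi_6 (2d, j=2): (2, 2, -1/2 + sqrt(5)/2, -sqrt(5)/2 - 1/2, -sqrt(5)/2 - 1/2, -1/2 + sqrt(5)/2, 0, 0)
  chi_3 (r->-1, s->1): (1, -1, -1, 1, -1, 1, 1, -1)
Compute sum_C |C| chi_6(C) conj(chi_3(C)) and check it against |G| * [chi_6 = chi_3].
Sum = 0; so <chi_6, chi_3> = 0 (distinct irreducibles are orthogonal).

Working: Compute term by term over conjugacy classes (|C| * chi_6(C) * conj(chi_3(C))):
  1*(2)*conj(1) + 1*(2)*conj(-1) + 2*(-1/2 + sqrt(5)/2)*conj(-1) + 2*(-sqrt(5)/2 - 1/2)*conj(1) + 2*(-sqrt(5)/2 - 1/2)*conj(-1) + 2*(-1/2 + sqrt(5)/2)*conj(1) + 5*(0)*conj(1) + 5*(0)*conj(-1)
  = (2) + (-2) + (1 - sqrt(5)) + (-sqrt(5) - 1) + (1 + sqrt(5)) + (-1 + sqrt(5)) + (0) + (0)
  = 0.
Dividing by |G| = 20 gives 0/20 = 0, matching the row-orthogonality relation <chi_6, chi_3> = [chi_6 = chi_3].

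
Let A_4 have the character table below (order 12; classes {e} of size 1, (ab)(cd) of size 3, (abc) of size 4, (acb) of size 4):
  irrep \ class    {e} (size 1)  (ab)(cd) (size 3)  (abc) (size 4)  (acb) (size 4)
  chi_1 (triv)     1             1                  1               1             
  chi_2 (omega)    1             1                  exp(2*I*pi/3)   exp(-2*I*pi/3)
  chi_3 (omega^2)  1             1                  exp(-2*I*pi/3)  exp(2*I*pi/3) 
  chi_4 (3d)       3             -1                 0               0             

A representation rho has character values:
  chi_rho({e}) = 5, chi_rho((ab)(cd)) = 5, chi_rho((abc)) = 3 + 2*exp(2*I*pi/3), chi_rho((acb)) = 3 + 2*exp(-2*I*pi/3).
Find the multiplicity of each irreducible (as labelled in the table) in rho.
Multiplicities: chi_1: 3, chi_2: 2, chi_3: 0, chi_4: 0.

Details: Use <chi_rho, chi> = (1/|G|) sum_C |C| * chi_rho(C) * conj(chi(C)) with |G| = 12 for each irreducible chi in the table:
  <chi_rho, chi_1> = (1/12)[1*(5)*conj(1) + 3*(5)*conj(1) + 4*(3 + 2*exp(2*I*pi/3))*conj(1) + 4*(3 + 2*exp(-2*I*pi/3))*conj(1)]
      = (1/12)[(5) + (15) + (12 + 8*exp(2*I*pi/3)) + (12 + 8*exp(-2*I*pi/3))] = 36/12 = 3
  <chi_rho, chi_2> = (1/12)[1*(5)*conj(1) + 3*(5)*conj(1) + 4*(3 + 2*exp(2*I*pi/3))*conj(exp(2*I*pi/3)) + 4*(3 + 2*exp(-2*I*pi/3))*conj(exp(-2*I*pi/3))]
      = (1/12)[(5) + (15) + (8 + 12*exp(-2*I*pi/3)) + (8 + 12*exp(2*I*pi/3))] = 24/12 = 2
  <chi_rho, chi_3> = (1/12)[1*(5)*conj(1) + 3*(5)*conj(1) + 4*(3 + 2*exp(2*I*pi/3))*conj(exp(-2*I*pi/3)) + 4*(3 + 2*exp(-2*I*pi/3))*conj(exp(2*I*pi/3))]
      = (1/12)[(5) + (15) + (8*exp(-2*I*pi/3) + 12*exp(2*I*pi/3)) + (12*exp(-2*I*pi/3) + 8*exp(2*I*pi/3))] = 0/12 = 0
  <chi_rho, chi_4> = (1/12)[1*(5)*conj(3) + 3*(5)*conj(-1) + 4*(3 + 2*exp(2*I*pi/3))*conj(0) + 4*(3 + 2*exp(-2*I*pi/3))*conj(0)]
      = (1/12)[(15) + (-15) + (0) + (0)] = 0/12 = 0
(Exp terms are combined using exp(i*s)*conj(exp(i*t)) = exp(i*(s-t)), and sums of them are collapsed using the identity that for every m > 1 the m distinct m-th roots of unity sum to 0, e.g. 1 + exp(2*I*pi/3) + exp(-2*I*pi/3) = 0.)
Dimension check: dim(rho) = sum (mult * dim) = 3*1 + 2*1 + 0*1 + 0*3 = 5 = chi_rho(e) = 5.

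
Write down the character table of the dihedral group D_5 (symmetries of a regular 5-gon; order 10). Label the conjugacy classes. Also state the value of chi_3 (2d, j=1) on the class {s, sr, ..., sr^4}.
Conjugacy classes: {e} of size 1, {r^1, r^4} of size 2, {r^2, r^3} of size 2, {s, sr, ..., sr^4} of size 5.
Character table:
  irrep \ class              {e} (size 1)  {r^1, r^4} (size 2)  {r^2, r^3} (size 2)  {s, sr, ..., sr^4} (size 5)
  chi_1 (triv)               1             1                    1                    1                          
  chi_2 (sign: r->1, s->-1)  1             1                    1                    -1                         
  chi_3 (2d, j=1)            2             -1/2 + sqrt(5)/2     -sqrt(5)/2 - 1/2     0                          
  chi_4 (2d, j=2)            2             -sqrt(5)/2 - 1/2     -1/2 + sqrt(5)/2     0                          

Spot check: chi_3 (2d, j=1) on {s, sr, ..., sr^4} = 0.

Working: D_5 has order 2*5 = 10 with 4 conjugacy classes, hence 4 irreducibles. Sum of squared dims 1 + 1 + 4 + 4 = 10 = |G|. Linear characters come from the abelianisation; the 2-dimensional irreps have character r^k -> 2*cos(2*pi*j*k/5), reflections -> 0.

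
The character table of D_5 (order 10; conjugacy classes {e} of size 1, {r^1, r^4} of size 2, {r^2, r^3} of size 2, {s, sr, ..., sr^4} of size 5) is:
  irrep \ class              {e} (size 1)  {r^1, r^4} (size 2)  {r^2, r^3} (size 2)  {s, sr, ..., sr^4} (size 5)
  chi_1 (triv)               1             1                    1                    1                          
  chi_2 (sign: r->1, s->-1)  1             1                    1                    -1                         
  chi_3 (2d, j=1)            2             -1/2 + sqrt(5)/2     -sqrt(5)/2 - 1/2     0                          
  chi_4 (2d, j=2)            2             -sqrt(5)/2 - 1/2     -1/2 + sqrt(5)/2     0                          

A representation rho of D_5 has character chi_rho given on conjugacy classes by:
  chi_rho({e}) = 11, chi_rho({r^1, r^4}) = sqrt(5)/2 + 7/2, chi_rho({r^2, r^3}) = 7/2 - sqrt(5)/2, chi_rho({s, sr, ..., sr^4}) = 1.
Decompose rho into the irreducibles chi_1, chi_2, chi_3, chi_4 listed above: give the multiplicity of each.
Multiplicities: chi_1: 3, chi_2: 2, chi_3: 2, chi_4: 1.

Details: Use <chi_rho, chi> = (1/|G|) sum_C |C| * chi_rho(C) * conj(chi(C)) with |G| = 10 for each irreducible chi in the table:
  <chi_rho, chi_1> = (1/10)[1*(11)*conj(1) + 2*(sqrt(5)/2 + 7/2)*conj(1) + 2*(7/2 - sqrt(5)/2)*conj(1) + 5*(1)*conj(1)]
      = (1/10)[(11) + (sqrt(5) + 7) + (7 - sqrt(5)) + (5)] = 30/10 = 3
  <chi_rho, chi_2> = (1/10)[1*(11)*conj(1) + 2*(sqrt(5)/2 + 7/2)*conj(1) + 2*(7/2 - sqrt(5)/2)*conj(1) + 5*(1)*conj(-1)]
      = (1/10)[(11) + (sqrt(5) + 7) + (7 - sqrt(5)) + (-5)] = 20/10 = 2
  <chi_rho, chi_3> = (1/10)[1*(11)*conj(2) + 2*(sqrt(5)/2 + 7/2)*conj(-1/2 + sqrt(5)/2) + 2*(7/2 - sqrt(5)/2)*conj(-sqrt(5)/2 - 1/2) + 5*(1)*conj(0)]
      = (1/10)[(22) + (-1 + 3*sqrt(5)) + (-3*sqrt(5) - 1) + (0)] = 20/10 = 2
  <chi_rho, chi_4> = (1/10)[1*(11)*conj(2) + 2*(sqrt(5)/2 + 7/2)*conj(-sqrt(5)/2 - 1/2) + 2*(7/2 - sqrt(5)/2)*conj(-1/2 + sqrt(5)/2) + 5*(1)*conj(0)]
      = (1/10)[(22) + (-4*sqrt(5) - 6) + (-6 + 4*sqrt(5)) + (0)] = 10/10 = 1
Dimension check: dim(rho) = sum (mult * dim) = 3*1 + 2*1 + 2*2 + 1*2 = 11 = chi_rho(e) = 11.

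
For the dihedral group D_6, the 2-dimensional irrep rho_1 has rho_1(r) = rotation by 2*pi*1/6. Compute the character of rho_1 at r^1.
chi_{rho_1}(r^1) = 2*cos(2*pi*1*1/6) = 1

Proof sketch: rho_1(r^1) is rotation by angle 2*pi*1*1/6, whose trace is 2*cos(2*pi*1*1/6) = 1.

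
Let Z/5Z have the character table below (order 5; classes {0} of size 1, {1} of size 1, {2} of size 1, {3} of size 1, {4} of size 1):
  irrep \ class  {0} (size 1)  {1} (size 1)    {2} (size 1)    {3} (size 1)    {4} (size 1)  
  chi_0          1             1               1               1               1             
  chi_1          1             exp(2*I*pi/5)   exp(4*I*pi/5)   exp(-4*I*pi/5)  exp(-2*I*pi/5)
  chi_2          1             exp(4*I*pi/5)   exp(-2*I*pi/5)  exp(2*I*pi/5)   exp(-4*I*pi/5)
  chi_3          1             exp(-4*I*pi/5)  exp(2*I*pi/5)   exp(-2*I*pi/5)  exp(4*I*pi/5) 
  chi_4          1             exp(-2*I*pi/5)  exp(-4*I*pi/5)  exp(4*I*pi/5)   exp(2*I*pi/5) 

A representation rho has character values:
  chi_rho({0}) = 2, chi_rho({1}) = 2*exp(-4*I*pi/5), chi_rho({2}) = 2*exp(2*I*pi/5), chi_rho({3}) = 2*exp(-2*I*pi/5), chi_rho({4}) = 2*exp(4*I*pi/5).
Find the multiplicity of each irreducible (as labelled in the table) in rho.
Multiplicities: chi_0: 0, chi_1: 0, chi_2: 0, chi_3: 2, chi_4: 0.

Reasoning: Use <chi_rho, chi> = (1/|G|) sum_C |C| * chi_rho(C) * conj(chi(C)) with |G| = 5 for each irreducible chi in the table:
  <chi_rho, chi_0> = (1/5)[1*(2)*conj(1) + 1*(2*exp(-4*I*pi/5))*conj(1) + 1*(2*exp(2*I*pi/5))*conj(1) + 1*(2*exp(-2*I*pi/5))*conj(1) + 1*(2*exp(4*I*pi/5))*conj(1)]
      = (1/5)[(2) + (2*exp(-4*I*pi/5)) + (2*exp(2*I*pi/5)) + (2*exp(-2*I*pi/5)) + (2*exp(4*I*pi/5))] = 0/5 = 0
  <chi_rho, chi_1> = (1/5)[1*(2)*conj(1) + 1*(2*exp(-4*I*pi/5))*conj(exp(2*I*pi/5)) + 1*(2*exp(2*I*pi/5))*conj(exp(4*I*pi/5)) + 1*(2*exp(-2*I*pi/5))*conj(exp(-4*I*pi/5)) + 1*(2*exp(4*I*pi/5))*conj(exp(-2*I*pi/5))]
      = (1/5)[(2) + (2*exp(4*I*pi/5)) + (2*exp(-2*I*pi/5)) + (2*exp(2*I*pi/5)) + (2*exp(-4*I*pi/5))] = 0/5 = 0
  <chi_rho, chi_2> = (1/5)[1*(2)*conj(1) + 1*(2*exp(-4*I*pi/5))*conj(exp(4*I*pi/5)) + 1*(2*exp(2*I*pi/5))*conj(exp(-2*I*pi/5)) + 1*(2*exp(-2*I*pi/5))*conj(exp(2*I*pi/5)) + 1*(2*exp(4*I*pi/5))*conj(exp(-4*I*pi/5))]
      = (1/5)[(2) + (2*exp(2*I*pi/5)) + (2*exp(4*I*pi/5)) + (2*exp(-4*I*pi/5)) + (2*exp(-2*I*pi/5))] = 0/5 = 0
  <chi_rho, chi_3> = (1/5)[1*(2)*conj(1) + 1*(2*exp(-4*I*pi/5))*conj(exp(-4*I*pi/5)) + 1*(2*exp(2*I*pi/5))*conj(exp(2*I*pi/5)) + 1*(2*exp(-2*I*pi/5))*conj(exp(-2*I*pi/5)) + 1*(2*exp(4*I*pi/5))*conj(exp(4*I*pi/5))]
      = (1/5)[(2) + (2) + (2) + (2) + (2)] = 10/5 = 2
  <chi_rho, chi_4> = (1/5)[1*(2)*conj(1) + 1*(2*exp(-4*I*pi/5))*conj(exp(-2*I*pi/5)) + 1*(2*exp(2*I*pi/5))*conj(exp(-4*I*pi/5)) + 1*(2*exp(-2*I*pi/5))*conj(exp(4*I*pi/5)) + 1*(2*exp(4*I*pi/5))*conj(exp(2*I*pi/5))]
      = (1/5)[(2) + (2*exp(-2*I*pi/5)) + (2*exp(-4*I*pi/5)) + (2*exp(4*I*pi/5)) + (2*exp(2*I*pi/5))] = 0/5 = 0
(Exp terms are combined using exp(i*s)*conj(exp(i*t)) = exp(i*(s-t)), and sums of them are collapsed using the identity that for every m > 1 the m distinct m-th roots of unity sum to 0, e.g. 1 + exp(2*I*pi/3) + exp(-2*I*pi/3) = 0.)
Dimension check: dim(rho) = sum (mult * dim) = 0*1 + 0*1 + 0*1 + 2*1 + 0*1 = 2 = chi_rho(e) = 2.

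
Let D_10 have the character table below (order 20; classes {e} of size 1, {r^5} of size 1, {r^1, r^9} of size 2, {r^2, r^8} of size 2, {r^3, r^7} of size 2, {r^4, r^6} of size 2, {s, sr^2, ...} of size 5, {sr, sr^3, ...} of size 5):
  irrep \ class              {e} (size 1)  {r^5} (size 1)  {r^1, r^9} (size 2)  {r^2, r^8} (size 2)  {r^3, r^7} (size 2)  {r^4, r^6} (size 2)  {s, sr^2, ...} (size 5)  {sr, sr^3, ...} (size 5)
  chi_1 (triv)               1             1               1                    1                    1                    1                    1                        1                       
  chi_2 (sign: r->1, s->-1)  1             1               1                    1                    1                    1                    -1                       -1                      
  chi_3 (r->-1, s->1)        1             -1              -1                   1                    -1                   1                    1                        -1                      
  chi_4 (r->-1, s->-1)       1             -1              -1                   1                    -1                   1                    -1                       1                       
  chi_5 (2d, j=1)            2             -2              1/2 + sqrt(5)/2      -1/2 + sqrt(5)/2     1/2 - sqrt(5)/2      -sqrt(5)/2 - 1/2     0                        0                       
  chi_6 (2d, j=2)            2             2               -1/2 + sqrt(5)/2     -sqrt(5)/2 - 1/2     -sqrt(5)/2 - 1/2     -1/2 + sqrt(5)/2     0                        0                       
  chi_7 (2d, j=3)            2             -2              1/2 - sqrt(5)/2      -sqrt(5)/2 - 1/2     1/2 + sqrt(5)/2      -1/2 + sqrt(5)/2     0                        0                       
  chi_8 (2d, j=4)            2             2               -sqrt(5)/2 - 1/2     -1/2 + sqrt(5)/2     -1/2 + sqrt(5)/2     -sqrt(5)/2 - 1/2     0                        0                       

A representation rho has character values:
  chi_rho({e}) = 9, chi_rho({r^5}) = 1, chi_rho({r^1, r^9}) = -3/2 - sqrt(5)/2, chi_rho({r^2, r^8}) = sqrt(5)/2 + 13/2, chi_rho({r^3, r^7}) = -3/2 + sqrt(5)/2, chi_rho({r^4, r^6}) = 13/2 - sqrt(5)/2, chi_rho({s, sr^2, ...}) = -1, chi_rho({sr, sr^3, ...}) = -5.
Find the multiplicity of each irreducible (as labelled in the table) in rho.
Multiplicities: chi_1: 0, chi_2: 3, chi_3: 3, chi_4: 1, chi_5: 0, chi_6: 0, chi_7: 0, chi_8: 1.

Derivation: Use <chi_rho, chi> = (1/|G|) sum_C |C| * chi_rho(C) * conj(chi(C)) with |G| = 20 for each irreducible chi in the table:
  <chi_rho, chi_1> = (1/20)[1*(9)*conj(1) + 1*(1)*conj(1) + 2*(-3/2 - sqrt(5)/2)*conj(1) + 2*(sqrt(5)/2 + 13/2)*conj(1) + 2*(-3/2 + sqrt(5)/2)*conj(1) + 2*(13/2 - sqrt(5)/2)*conj(1) + 5*(-1)*conj(1) + 5*(-5)*conj(1)]
      = (1/20)[(9) + (1) + (-3 - sqrt(5)) + (sqrt(5) + 13) + (-3 + sqrt(5)) + (13 - sqrt(5)) + (-5) + (-25)] = 0/20 = 0
  <chi_rho, chi_2> = (1/20)[1*(9)*conj(1) + 1*(1)*conj(1) + 2*(-3/2 - sqrt(5)/2)*conj(1) + 2*(sqrt(5)/2 + 13/2)*conj(1) + 2*(-3/2 + sqrt(5)/2)*conj(1) + 2*(13/2 - sqrt(5)/2)*conj(1) + 5*(-1)*conj(-1) + 5*(-5)*conj(-1)]
      = (1/20)[(9) + (1) + (-3 - sqrt(5)) + (sqrt(5) + 13) + (-3 + sqrt(5)) + (13 - sqrt(5)) + (5) + (25)] = 60/20 = 3
  <chi_rho, chi_3> = (1/20)[1*(9)*conj(1) + 1*(1)*conj(-1) + 2*(-3/2 - sqrt(5)/2)*conj(-1) + 2*(sqrt(5)/2 + 13/2)*conj(1) + 2*(-3/2 + sqrt(5)/2)*conj(-1) + 2*(13/2 - sqrt(5)/2)*conj(1) + 5*(-1)*conj(1) + 5*(-5)*conj(-1)]
      = (1/20)[(9) + (-1) + (sqrt(5) + 3) + (sqrt(5) + 13) + (3 - sqrt(5)) + (13 - sqrt(5)) + (-5) + (25)] = 60/20 = 3
  <chi_rho, chi_4> = (1/20)[1*(9)*conj(1) + 1*(1)*conj(-1) + 2*(-3/2 - sqrt(5)/2)*conj(-1) + 2*(sqrt(5)/2 + 13/2)*conj(1) + 2*(-3/2 + sqrt(5)/2)*conj(-1) + 2*(13/2 - sqrt(5)/2)*conj(1) + 5*(-1)*conj(-1) + 5*(-5)*conj(1)]
      = (1/20)[(9) + (-1) + (sqrt(5) + 3) + (sqrt(5) + 13) + (3 - sqrt(5)) + (13 - sqrt(5)) + (5) + (-25)] = 20/20 = 1
  <chi_rho, chi_5> = (1/20)[1*(9)*conj(2) + 1*(1)*conj(-2) + 2*(-3/2 - sqrt(5)/2)*conj(1/2 + sqrt(5)/2) + 2*(sqrt(5)/2 + 13/2)*conj(-1/2 + sqrt(5)/2) + 2*(-3/2 + sqrt(5)/2)*conj(1/2 - sqrt(5)/2) + 2*(13/2 - sqrt(5)/2)*conj(-sqrt(5)/2 - 1/2) + 5*(-1)*conj(0) + 5*(-5)*conj(0)]
      = (1/20)[(18) + (-2) + (-2*sqrt(5) - 4) + (-4 + 6*sqrt(5)) + (-4 + 2*sqrt(5)) + (-6*sqrt(5) - 4) + (0) + (0)] = 0/20 = 0
  <chi_rho, chi_6> = (1/20)[1*(9)*conj(2) + 1*(1)*conj(2) + 2*(-3/2 - sqrt(5)/2)*conj(-1/2 + sqrt(5)/2) + 2*(sqrt(5)/2 + 13/2)*conj(-sqrt(5)/2 - 1/2) + 2*(-3/2 + sqrt(5)/2)*conj(-sqrt(5)/2 - 1/2) + 2*(13/2 - sqrt(5)/2)*conj(-1/2 + sqrt(5)/2) + 5*(-1)*conj(0) + 5*(-5)*conj(0)]
      = (1/20)[(18) + (2) + (-sqrt(5) - 1) + (-7*sqrt(5) - 9) + (-1 + sqrt(5)) + (-9 + 7*sqrt(5)) + (0) + (0)] = 0/20 = 0
  <chi_rho, chi_7> = (1/20)[1*(9)*conj(2) + 1*(1)*conj(-2) + 2*(-3/2 - sqrt(5)/2)*conj(1/2 - sqrt(5)/2) + 2*(sqrt(5)/2 + 13/2)*conj(-sqrt(5)/2 - 1/2) + 2*(-3/2 + sqrt(5)/2)*conj(1/2 + sqrt(5)/2) + 2*(13/2 - sqrt(5)/2)*conj(-1/2 + sqrt(5)/2) + 5*(-1)*conj(0) + 5*(-5)*conj(0)]
      = (1/20)[(18) + (-2) + (1 + sqrt(5)) + (-7*sqrt(5) - 9) + (1 - sqrt(5)) + (-9 + 7*sqrt(5)) + (0) + (0)] = 0/20 = 0
  <chi_rho, chi_8> = (1/20)[1*(9)*conj(2) + 1*(1)*conj(2) + 2*(-3/2 - sqrt(5)/2)*conj(-sqrt(5)/2 - 1/2) + 2*(sqrt(5)/2 + 13/2)*conj(-1/2 + sqrt(5)/2) + 2*(-3/2 + sqrt(5)/2)*conj(-1/2 + sqrt(5)/2) + 2*(13/2 - sqrt(5)/2)*conj(-sqrt(5)/2 - 1/2) + 5*(-1)*conj(0) + 5*(-5)*conj(0)]
      = (1/20)[(18) + (2) + (4 + 2*sqrt(5)) + (-4 + 6*sqrt(5)) + (4 - 2*sqrt(5)) + (-6*sqrt(5) - 4) + (0) + (0)] = 20/20 = 1
Dimension check: dim(rho) = sum (mult * dim) = 0*1 + 3*1 + 3*1 + 1*1 + 0*2 + 0*2 + 0*2 + 1*2 = 9 = chi_rho(e) = 9.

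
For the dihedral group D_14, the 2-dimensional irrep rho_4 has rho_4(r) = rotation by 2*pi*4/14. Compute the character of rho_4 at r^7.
chi_{rho_4}(r^7) = 2*cos(2*pi*4*7/14) = 2

Derivation: rho_4(r^7) is rotation by angle 2*pi*4*7/14, whose trace is 2*cos(2*pi*4*7/14) = 2.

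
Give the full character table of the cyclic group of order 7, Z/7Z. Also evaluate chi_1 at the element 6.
Character table of Z/7Z (irreps indexed chi_0,...,chi_6 with chi_k(m) = zeta_7^(k*m), zeta_7 = exp(2*pi*i/7)):
  irrep \ class  {0} (size 1)  {1} (size 1)    {2} (size 1)    {3} (size 1)    {4} (size 1)    {5} (size 1)    {6} (size 1)  
  chi_0          1             1               1               1               1               1               1             
  chi_1          1             exp(2*I*pi/7)   exp(4*I*pi/7)   exp(6*I*pi/7)   exp(-6*I*pi/7)  exp(-4*I*pi/7)  exp(-2*I*pi/7)
  chi_2          1             exp(4*I*pi/7)   exp(-6*I*pi/7)  exp(-2*I*pi/7)  exp(2*I*pi/7)   exp(6*I*pi/7)   exp(-4*I*pi/7)
  chi_3          1             exp(6*I*pi/7)   exp(-2*I*pi/7)  exp(4*I*pi/7)   exp(-4*I*pi/7)  exp(2*I*pi/7)   exp(-6*I*pi/7)
  chi_4          1             exp(-6*I*pi/7)  exp(2*I*pi/7)   exp(-4*I*pi/7)  exp(4*I*pi/7)   exp(-2*I*pi/7)  exp(6*I*pi/7) 
  chi_5          1             exp(-4*I*pi/7)  exp(6*I*pi/7)   exp(2*I*pi/7)   exp(-2*I*pi/7)  exp(-6*I*pi/7)  exp(4*I*pi/7) 
  chi_6          1             exp(-2*I*pi/7)  exp(-4*I*pi/7)  exp(-6*I*pi/7)  exp(6*I*pi/7)   exp(4*I*pi/7)   exp(2*I*pi/7) 

Spot check: chi_1(6) = zeta_7^(1*6) = zeta_7^6 = exp(-2*I*pi/7).

Justification: Z/7Z is abelian, so all 7 irreducible complex representations are 1-dimensional. They are given by chi_k(m) = zeta_7^(k*m) for k = 0,...,6. Row orthogonality: sum_m chi_k(m) conj(chi_l(m)) = 7 * [k = l].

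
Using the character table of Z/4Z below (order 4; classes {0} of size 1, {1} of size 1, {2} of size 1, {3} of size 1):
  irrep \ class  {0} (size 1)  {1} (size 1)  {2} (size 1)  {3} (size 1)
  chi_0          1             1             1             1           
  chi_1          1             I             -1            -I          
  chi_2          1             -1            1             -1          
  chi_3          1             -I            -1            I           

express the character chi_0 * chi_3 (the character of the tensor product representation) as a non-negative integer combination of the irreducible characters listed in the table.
chi_0 tensor chi_3 = chi_3 (all other irreducibles have multiplicity 0).

Derivation: The character of a tensor product is the pointwise product (chi_0 * chi_3)(C) = chi_0(C) * chi_3(C):
  {0}: (1)*(1), {1}: (1)*(-I), {2}: (1)*(-1), {3}: (1)*(I)
so (chi_0 * chi_3) takes values
  {0} -> 1, {1} -> -I, {2} -> -1, {3} -> I.
Now take the inner product of this character with each irreducible chi from the table, <chi_0*chi_3, chi> = (1/4) sum_C |C| (chi_0*chi_3)(C) conj(chi(C)):
  <chi_0*chi_3, chi_0> = (1/4)[1*(1)*conj(1) + 1*(-I)*conj(1) + 1*(-1)*conj(1) + 1*(I)*conj(1)]
      = (1/4)[(1) + (-I) + (-1) + (I)] = 0/4 = 0
  <chi_0*chi_3, chi_1> = (1/4)[1*(1)*conj(1) + 1*(-I)*conj(I) + 1*(-1)*conj(-1) + 1*(I)*conj(-I)]
      = (1/4)[(1) + (-1) + (1) + (-1)] = 0/4 = 0
  <chi_0*chi_3, chi_2> = (1/4)[1*(1)*conj(1) + 1*(-I)*conj(-1) + 1*(-1)*conj(1) + 1*(I)*conj(-1)]
      = (1/4)[(1) + (I) + (-1) + (-I)] = 0/4 = 0
  <chi_0*chi_3, chi_3> = (1/4)[1*(1)*conj(1) + 1*(-I)*conj(-I) + 1*(-1)*conj(-1) + 1*(I)*conj(I)]
      = (1/4)[(1) + (1) + (1) + (1)] = 4/4 = 1
(Exp terms are combined using exp(i*s)*conj(exp(i*t)) = exp(i*(s-t)), and sums of them are collapsed using the identity that for every m > 1 the m distinct m-th roots of unity sum to 0, e.g. 1 + exp(2*I*pi/3) + exp(-2*I*pi/3) = 0.)
Hence the multiplicities are chi_3: 1. Dimension check: dim(chi_0)*dim(chi_3) = 1*1 = 1 and sum (mult * dim) = 1*1 = 1.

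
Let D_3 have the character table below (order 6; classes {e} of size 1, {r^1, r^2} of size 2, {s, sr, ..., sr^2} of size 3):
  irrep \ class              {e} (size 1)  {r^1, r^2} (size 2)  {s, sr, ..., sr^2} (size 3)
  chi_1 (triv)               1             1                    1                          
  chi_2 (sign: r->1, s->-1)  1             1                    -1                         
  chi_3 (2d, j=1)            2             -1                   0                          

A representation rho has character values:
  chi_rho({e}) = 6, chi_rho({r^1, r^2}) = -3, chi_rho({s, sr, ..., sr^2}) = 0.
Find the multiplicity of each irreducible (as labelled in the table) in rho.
Multiplicities: chi_1: 0, chi_2: 0, chi_3: 3.

Reasoning: Use <chi_rho, chi> = (1/|G|) sum_C |C| * chi_rho(C) * conj(chi(C)) with |G| = 6 for each irreducible chi in the table:
  <chi_rho, chi_1> = (1/6)[1*(6)*conj(1) + 2*(-3)*conj(1) + 3*(0)*conj(1)]
      = (1/6)[(6) + (-6) + (0)] = 0/6 = 0
  <chi_rho, chi_2> = (1/6)[1*(6)*conj(1) + 2*(-3)*conj(1) + 3*(0)*conj(-1)]
      = (1/6)[(6) + (-6) + (0)] = 0/6 = 0
  <chi_rho, chi_3> = (1/6)[1*(6)*conj(2) + 2*(-3)*conj(-1) + 3*(0)*conj(0)]
      = (1/6)[(12) + (6) + (0)] = 18/6 = 3
Dimension check: dim(rho) = sum (mult * dim) = 0*1 + 0*1 + 3*2 = 6 = chi_rho(e) = 6.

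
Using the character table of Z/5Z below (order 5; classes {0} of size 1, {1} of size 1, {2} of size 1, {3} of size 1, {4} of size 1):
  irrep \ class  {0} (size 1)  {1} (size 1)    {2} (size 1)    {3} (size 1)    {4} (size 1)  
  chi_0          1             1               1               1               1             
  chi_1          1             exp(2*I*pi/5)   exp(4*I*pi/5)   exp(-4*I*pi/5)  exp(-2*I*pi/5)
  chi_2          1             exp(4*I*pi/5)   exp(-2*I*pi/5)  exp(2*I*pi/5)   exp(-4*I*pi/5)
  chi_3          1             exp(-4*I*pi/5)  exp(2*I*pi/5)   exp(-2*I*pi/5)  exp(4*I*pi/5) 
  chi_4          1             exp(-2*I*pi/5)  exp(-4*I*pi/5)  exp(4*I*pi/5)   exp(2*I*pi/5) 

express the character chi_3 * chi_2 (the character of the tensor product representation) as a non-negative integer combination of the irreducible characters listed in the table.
chi_3 tensor chi_2 = chi_0 (all other irreducibles have multiplicity 0).

Reasoning: The character of a tensor product is the pointwise product (chi_3 * chi_2)(C) = chi_3(C) * chi_2(C):
  {0}: (1)*(1), {1}: (exp(-4*I*pi/5))*(exp(4*I*pi/5)), {2}: (exp(2*I*pi/5))*(exp(-2*I*pi/5)), {3}: (exp(-2*I*pi/5))*(exp(2*I*pi/5)), {4}: (exp(4*I*pi/5))*(exp(-4*I*pi/5))
so (chi_3 * chi_2) takes values
  {0} -> 1, {1} -> 1, {2} -> 1, {3} -> 1, {4} -> 1.
Now take the inner product of this character with each irreducible chi from the table, <chi_3*chi_2, chi> = (1/5) sum_C |C| (chi_3*chi_2)(C) conj(chi(C)):
  <chi_3*chi_2, chi_0> = (1/5)[1*(1)*conj(1) + 1*(1)*conj(1) + 1*(1)*conj(1) + 1*(1)*conj(1) + 1*(1)*conj(1)]
      = (1/5)[(1) + (1) + (1) + (1) + (1)] = 5/5 = 1
  <chi_3*chi_2, chi_1> = (1/5)[1*(1)*conj(1) + 1*(1)*conj(exp(2*I*pi/5)) + 1*(1)*conj(exp(4*I*pi/5)) + 1*(1)*conj(exp(-4*I*pi/5)) + 1*(1)*conj(exp(-2*I*pi/5))]
      = (1/5)[(1) + (exp(-2*I*pi/5)) + (exp(-4*I*pi/5)) + (exp(4*I*pi/5)) + (exp(2*I*pi/5))] = 0/5 = 0
  <chi_3*chi_2, chi_2> = (1/5)[1*(1)*conj(1) + 1*(1)*conj(exp(4*I*pi/5)) + 1*(1)*conj(exp(-2*I*pi/5)) + 1*(1)*conj(exp(2*I*pi/5)) + 1*(1)*conj(exp(-4*I*pi/5))]
      = (1/5)[(1) + (exp(-4*I*pi/5)) + (exp(2*I*pi/5)) + (exp(-2*I*pi/5)) + (exp(4*I*pi/5))] = 0/5 = 0
  <chi_3*chi_2, chi_3> = (1/5)[1*(1)*conj(1) + 1*(1)*conj(exp(-4*I*pi/5)) + 1*(1)*conj(exp(2*I*pi/5)) + 1*(1)*conj(exp(-2*I*pi/5)) + 1*(1)*conj(exp(4*I*pi/5))]
      = (1/5)[(1) + (exp(4*I*pi/5)) + (exp(-2*I*pi/5)) + (exp(2*I*pi/5)) + (exp(-4*I*pi/5))] = 0/5 = 0
  <chi_3*chi_2, chi_4> = (1/5)[1*(1)*conj(1) + 1*(1)*conj(exp(-2*I*pi/5)) + 1*(1)*conj(exp(-4*I*pi/5)) + 1*(1)*conj(exp(4*I*pi/5)) + 1*(1)*conj(exp(2*I*pi/5))]
      = (1/5)[(1) + (exp(2*I*pi/5)) + (exp(4*I*pi/5)) + (exp(-4*I*pi/5)) + (exp(-2*I*pi/5))] = 0/5 = 0
(Exp terms are combined using exp(i*s)*conj(exp(i*t)) = exp(i*(s-t)), and sums of them are collapsed using the identity that for every m > 1 the m distinct m-th roots of unity sum to 0, e.g. 1 + exp(2*I*pi/3) + exp(-2*I*pi/3) = 0.)
Hence the multiplicities are chi_0: 1. Dimension check: dim(chi_3)*dim(chi_2) = 1*1 = 1 and sum (mult * dim) = 1*1 = 1.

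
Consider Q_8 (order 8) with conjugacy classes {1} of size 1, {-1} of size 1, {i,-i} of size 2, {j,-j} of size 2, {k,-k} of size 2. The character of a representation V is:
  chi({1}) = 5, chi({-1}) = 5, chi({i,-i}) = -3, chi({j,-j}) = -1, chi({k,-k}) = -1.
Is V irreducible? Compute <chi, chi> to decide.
Not irreducible (reducible): <chi, chi> = 9 > 1.

Why: <chi, chi> = (1/|G|) sum_C |C| * |chi(C)|^2 = (1/8)[1*|5|^2 + 1*|5|^2 + 2*|-3|^2 + 2*|-1|^2 + 2*|-1|^2]
  = (1/8)[(25) + (25) + (18) + (2) + (2)] = 72/8 = 9.
A character is irreducible iff <chi, chi> = 1, so this representation is reducible.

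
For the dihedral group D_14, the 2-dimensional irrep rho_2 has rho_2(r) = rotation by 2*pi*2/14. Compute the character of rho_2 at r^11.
chi_{rho_2}(r^11) = 2*cos(2*pi*2*11/14) = -2*cos(pi/7)

Proof sketch: rho_2(r^11) is rotation by angle 2*pi*2*11/14, whose trace is 2*cos(2*pi*2*11/14) = -2*cos(pi/7).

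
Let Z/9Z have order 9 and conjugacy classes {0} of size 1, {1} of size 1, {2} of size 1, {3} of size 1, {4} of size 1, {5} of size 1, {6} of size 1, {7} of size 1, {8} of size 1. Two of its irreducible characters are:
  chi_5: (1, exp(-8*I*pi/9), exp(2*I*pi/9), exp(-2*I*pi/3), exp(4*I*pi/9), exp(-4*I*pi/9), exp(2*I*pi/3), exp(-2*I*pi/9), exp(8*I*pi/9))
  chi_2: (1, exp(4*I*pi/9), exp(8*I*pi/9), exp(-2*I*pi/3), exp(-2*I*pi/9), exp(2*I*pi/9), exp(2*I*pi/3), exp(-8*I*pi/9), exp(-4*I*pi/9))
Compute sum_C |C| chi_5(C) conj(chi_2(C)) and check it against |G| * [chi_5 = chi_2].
Sum = 0; so <chi_5, chi_2> = 0 (distinct irreducibles are orthogonal).

Argument: Compute term by term over conjugacy classes (|C| * chi_5(C) * conj(chi_2(C))):
  1*(1)*conj(1) + 1*(exp(-8*I*pi/9))*conj(exp(4*I*pi/9)) + 1*(exp(2*I*pi/9))*conj(exp(8*I*pi/9)) + 1*(exp(-2*I*pi/3))*conj(exp(-2*I*pi/3)) + 1*(exp(4*I*pi/9))*conj(exp(-2*I*pi/9)) + 1*(exp(-4*I*pi/9))*conj(exp(2*I*pi/9)) + 1*(exp(2*I*pi/3))*conj(exp(2*I*pi/3)) + 1*(exp(-2*I*pi/9))*conj(exp(-8*I*pi/9)) + 1*(exp(8*I*pi/9))*conj(exp(-4*I*pi/9))
  = (1) + (exp(2*I*pi/3)) + (exp(-2*I*pi/3)) + (1) + (exp(2*I*pi/3)) + (exp(-2*I*pi/3)) + (1) + (exp(2*I*pi/3)) + (exp(-2*I*pi/3))
  = 0.
(Exp terms are combined using exp(i*s)*conj(exp(i*t)) = exp(i*(s-t)), and sums of them are collapsed using the identity that for every m > 1 the m distinct m-th roots of unity sum to 0, e.g. 1 + exp(2*I*pi/3) + exp(-2*I*pi/3) = 0.)
Dividing by |G| = 9 gives 0/9 = 0, matching the row-orthogonality relation <chi_5, chi_2> = [chi_5 = chi_2].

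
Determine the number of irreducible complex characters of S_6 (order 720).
11

Proof sketch: The number of irreducible complex representations of a finite group equals its number of conjugacy classes. Conjugacy classes in S_6 correspond to cycle types, i.e. partitions of 6; there are p(6) = 11 of them, so S_6 (order 720) has exactly 11 irreducible complex representations.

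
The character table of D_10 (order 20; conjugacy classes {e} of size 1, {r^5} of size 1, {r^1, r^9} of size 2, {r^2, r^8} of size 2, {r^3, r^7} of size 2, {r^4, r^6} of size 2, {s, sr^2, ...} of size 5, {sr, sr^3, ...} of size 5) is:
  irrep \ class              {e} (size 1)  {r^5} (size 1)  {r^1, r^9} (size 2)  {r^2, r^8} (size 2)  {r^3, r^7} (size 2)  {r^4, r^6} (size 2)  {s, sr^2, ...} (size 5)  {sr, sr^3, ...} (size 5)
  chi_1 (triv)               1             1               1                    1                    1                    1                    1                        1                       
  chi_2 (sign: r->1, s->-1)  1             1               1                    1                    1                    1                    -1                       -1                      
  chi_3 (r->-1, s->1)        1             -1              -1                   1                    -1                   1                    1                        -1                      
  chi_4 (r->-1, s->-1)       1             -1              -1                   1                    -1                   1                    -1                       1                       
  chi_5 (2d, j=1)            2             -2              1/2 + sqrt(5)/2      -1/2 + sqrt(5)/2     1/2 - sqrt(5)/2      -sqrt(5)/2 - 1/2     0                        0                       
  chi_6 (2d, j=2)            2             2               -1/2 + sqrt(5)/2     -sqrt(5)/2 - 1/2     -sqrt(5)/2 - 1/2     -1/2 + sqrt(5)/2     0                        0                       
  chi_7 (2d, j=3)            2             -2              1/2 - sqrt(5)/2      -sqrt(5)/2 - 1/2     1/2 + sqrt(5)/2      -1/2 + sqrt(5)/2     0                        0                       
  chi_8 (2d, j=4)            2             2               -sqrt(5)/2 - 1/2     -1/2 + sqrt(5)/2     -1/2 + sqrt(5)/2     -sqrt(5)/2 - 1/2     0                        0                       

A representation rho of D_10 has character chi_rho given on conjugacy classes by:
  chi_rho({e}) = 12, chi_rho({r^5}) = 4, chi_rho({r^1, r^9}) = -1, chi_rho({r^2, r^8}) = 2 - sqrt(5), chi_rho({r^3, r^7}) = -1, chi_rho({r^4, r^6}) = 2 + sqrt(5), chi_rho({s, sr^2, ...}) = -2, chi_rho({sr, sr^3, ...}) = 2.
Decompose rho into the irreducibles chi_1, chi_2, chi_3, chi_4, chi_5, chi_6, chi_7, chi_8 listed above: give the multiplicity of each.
Multiplicities: chi_1: 1, chi_2: 1, chi_3: 0, chi_4: 2, chi_5: 0, chi_6: 2, chi_7: 1, chi_8: 1.

Argument: Use <chi_rho, chi> = (1/|G|) sum_C |C| * chi_rho(C) * conj(chi(C)) with |G| = 20 for each irreducible chi in the table:
  <chi_rho, chi_1> = (1/20)[1*(12)*conj(1) + 1*(4)*conj(1) + 2*(-1)*conj(1) + 2*(2 - sqrt(5))*conj(1) + 2*(-1)*conj(1) + 2*(2 + sqrt(5))*conj(1) + 5*(-2)*conj(1) + 5*(2)*conj(1)]
      = (1/20)[(12) + (4) + (-2) + (4 - 2*sqrt(5)) + (-2) + (4 + 2*sqrt(5)) + (-10) + (10)] = 20/20 = 1
  <chi_rho, chi_2> = (1/20)[1*(12)*conj(1) + 1*(4)*conj(1) + 2*(-1)*conj(1) + 2*(2 - sqrt(5))*conj(1) + 2*(-1)*conj(1) + 2*(2 + sqrt(5))*conj(1) + 5*(-2)*conj(-1) + 5*(2)*conj(-1)]
      = (1/20)[(12) + (4) + (-2) + (4 - 2*sqrt(5)) + (-2) + (4 + 2*sqrt(5)) + (10) + (-10)] = 20/20 = 1
  <chi_rho, chi_3> = (1/20)[1*(12)*conj(1) + 1*(4)*conj(-1) + 2*(-1)*conj(-1) + 2*(2 - sqrt(5))*conj(1) + 2*(-1)*conj(-1) + 2*(2 + sqrt(5))*conj(1) + 5*(-2)*conj(1) + 5*(2)*conj(-1)]
      = (1/20)[(12) + (-4) + (2) + (4 - 2*sqrt(5)) + (2) + (4 + 2*sqrt(5)) + (-10) + (-10)] = 0/20 = 0
  <chi_rho, chi_4> = (1/20)[1*(12)*conj(1) + 1*(4)*conj(-1) + 2*(-1)*conj(-1) + 2*(2 - sqrt(5))*conj(1) + 2*(-1)*conj(-1) + 2*(2 + sqrt(5))*conj(1) + 5*(-2)*conj(-1) + 5*(2)*conj(1)]
      = (1/20)[(12) + (-4) + (2) + (4 - 2*sqrt(5)) + (2) + (4 + 2*sqrt(5)) + (10) + (10)] = 40/20 = 2
  <chi_rho, chi_5> = (1/20)[1*(12)*conj(2) + 1*(4)*conj(-2) + 2*(-1)*conj(1/2 + sqrt(5)/2) + 2*(2 - sqrt(5))*conj(-1/2 + sqrt(5)/2) + 2*(-1)*conj(1/2 - sqrt(5)/2) + 2*(2 + sqrt(5))*conj(-sqrt(5)/2 - 1/2) + 5*(-2)*conj(0) + 5*(2)*conj(0)]
      = (1/20)[(24) + (-8) + (-sqrt(5) - 1) + (-7 + 3*sqrt(5)) + (-1 + sqrt(5)) + (-7 - 3*sqrt(5)) + (0) + (0)] = 0/20 = 0
  <chi_rho, chi_6> = (1/20)[1*(12)*conj(2) + 1*(4)*conj(2) + 2*(-1)*conj(-1/2 + sqrt(5)/2) + 2*(2 - sqrt(5))*conj(-sqrt(5)/2 - 1/2) + 2*(-1)*conj(-sqrt(5)/2 - 1/2) + 2*(2 + sqrt(5))*conj(-1/2 + sqrt(5)/2) + 5*(-2)*conj(0) + 5*(2)*conj(0)]
      = (1/20)[(24) + (8) + (1 - sqrt(5)) + (3 - sqrt(5)) + (1 + sqrt(5)) + (sqrt(5) + 3) + (0) + (0)] = 40/20 = 2
  <chi_rho, chi_7> = (1/20)[1*(12)*conj(2) + 1*(4)*conj(-2) + 2*(-1)*conj(1/2 - sqrt(5)/2) + 2*(2 - sqrt(5))*conj(-sqrt(5)/2 - 1/2) + 2*(-1)*conj(1/2 + sqrt(5)/2) + 2*(2 + sqrt(5))*conj(-1/2 + sqrt(5)/2) + 5*(-2)*conj(0) + 5*(2)*conj(0)]
      = (1/20)[(24) + (-8) + (-1 + sqrt(5)) + (3 - sqrt(5)) + (-sqrt(5) - 1) + (sqrt(5) + 3) + (0) + (0)] = 20/20 = 1
  <chi_rho, chi_8> = (1/20)[1*(12)*conj(2) + 1*(4)*conj(2) + 2*(-1)*conj(-sqrt(5)/2 - 1/2) + 2*(2 - sqrt(5))*conj(-1/2 + sqrt(5)/2) + 2*(-1)*conj(-1/2 + sqrt(5)/2) + 2*(2 + sqrt(5))*conj(-sqrt(5)/2 - 1/2) + 5*(-2)*conj(0) + 5*(2)*conj(0)]
      = (1/20)[(24) + (8) + (1 + sqrt(5)) + (-7 + 3*sqrt(5)) + (1 - sqrt(5)) + (-7 - 3*sqrt(5)) + (0) + (0)] = 20/20 = 1
Dimension check: dim(rho) = sum (mult * dim) = 1*1 + 1*1 + 0*1 + 2*1 + 0*2 + 2*2 + 1*2 + 1*2 = 12 = chi_rho(e) = 12.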